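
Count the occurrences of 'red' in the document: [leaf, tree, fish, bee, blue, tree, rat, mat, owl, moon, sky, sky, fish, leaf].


Document has 14 words
Scanning for 'red':
Term not found in document
Count = 0

0


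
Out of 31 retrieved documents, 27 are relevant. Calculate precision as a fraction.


Precision = relevant_retrieved / total_retrieved
= 27 / 31
= 27 / (27 + 4)
= 27/31

27/31


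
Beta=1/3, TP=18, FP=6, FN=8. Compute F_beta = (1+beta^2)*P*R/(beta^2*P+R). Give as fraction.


P = TP/(TP+FP) = 18/24 = 3/4
R = TP/(TP+FN) = 18/26 = 9/13
beta^2 = 1/3^2 = 1/9
(1 + beta^2) = 10/9
Numerator = (1+beta^2)*P*R = 15/26
Denominator = beta^2*P + R = 1/12 + 9/13 = 121/156
F_beta = 90/121

90/121


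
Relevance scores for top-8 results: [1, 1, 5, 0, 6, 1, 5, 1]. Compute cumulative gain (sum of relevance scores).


Cumulative Gain = sum of relevance scores
Position 1: rel=1, running sum=1
Position 2: rel=1, running sum=2
Position 3: rel=5, running sum=7
Position 4: rel=0, running sum=7
Position 5: rel=6, running sum=13
Position 6: rel=1, running sum=14
Position 7: rel=5, running sum=19
Position 8: rel=1, running sum=20
CG = 20

20


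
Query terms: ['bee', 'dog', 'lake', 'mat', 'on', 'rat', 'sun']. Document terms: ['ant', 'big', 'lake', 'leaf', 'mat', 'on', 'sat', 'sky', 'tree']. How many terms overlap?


Query terms: ['bee', 'dog', 'lake', 'mat', 'on', 'rat', 'sun']
Document terms: ['ant', 'big', 'lake', 'leaf', 'mat', 'on', 'sat', 'sky', 'tree']
Common terms: ['lake', 'mat', 'on']
Overlap count = 3

3


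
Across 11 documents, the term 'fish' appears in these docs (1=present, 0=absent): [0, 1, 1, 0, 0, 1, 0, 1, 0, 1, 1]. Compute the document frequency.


Checking each document for 'fish':
Doc 1: absent
Doc 2: present
Doc 3: present
Doc 4: absent
Doc 5: absent
Doc 6: present
Doc 7: absent
Doc 8: present
Doc 9: absent
Doc 10: present
Doc 11: present
df = sum of presences = 0 + 1 + 1 + 0 + 0 + 1 + 0 + 1 + 0 + 1 + 1 = 6

6


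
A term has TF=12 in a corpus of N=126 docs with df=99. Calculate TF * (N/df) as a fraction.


TF * (N/df)
= 12 * (126/99)
= 12 * 14/11
= 168/11

168/11


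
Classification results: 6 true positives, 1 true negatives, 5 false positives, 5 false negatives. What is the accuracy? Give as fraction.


Accuracy = (TP + TN) / (TP + TN + FP + FN)
TP + TN = 6 + 1 = 7
Total = 6 + 1 + 5 + 5 = 17
Accuracy = 7 / 17 = 7/17

7/17


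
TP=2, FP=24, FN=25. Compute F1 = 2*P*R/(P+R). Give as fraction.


F1 = 2 * P * R / (P + R)
P = TP/(TP+FP) = 2/26 = 1/13
R = TP/(TP+FN) = 2/27 = 2/27
2 * P * R = 2 * 1/13 * 2/27 = 4/351
P + R = 1/13 + 2/27 = 53/351
F1 = 4/351 / 53/351 = 4/53

4/53


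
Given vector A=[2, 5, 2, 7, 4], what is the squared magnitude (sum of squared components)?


|A|^2 = sum of squared components
A[0]^2 = 2^2 = 4
A[1]^2 = 5^2 = 25
A[2]^2 = 2^2 = 4
A[3]^2 = 7^2 = 49
A[4]^2 = 4^2 = 16
Sum = 4 + 25 + 4 + 49 + 16 = 98

98


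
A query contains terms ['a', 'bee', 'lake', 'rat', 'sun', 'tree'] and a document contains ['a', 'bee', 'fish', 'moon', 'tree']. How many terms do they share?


Query terms: ['a', 'bee', 'lake', 'rat', 'sun', 'tree']
Document terms: ['a', 'bee', 'fish', 'moon', 'tree']
Common terms: ['a', 'bee', 'tree']
Overlap count = 3

3


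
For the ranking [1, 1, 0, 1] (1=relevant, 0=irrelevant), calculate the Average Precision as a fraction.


Computing P@k for each relevant position:
Position 1: relevant, P@1 = 1/1 = 1
Position 2: relevant, P@2 = 2/2 = 1
Position 3: not relevant
Position 4: relevant, P@4 = 3/4 = 3/4
Sum of P@k = 1 + 1 + 3/4 = 11/4
AP = 11/4 / 3 = 11/12

11/12


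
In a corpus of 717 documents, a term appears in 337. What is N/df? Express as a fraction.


IDF ratio = N / df
= 717 / 337
= 717/337

717/337


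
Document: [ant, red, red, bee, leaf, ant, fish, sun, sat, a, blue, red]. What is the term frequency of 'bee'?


Document has 12 words
Scanning for 'bee':
Found at positions: [3]
Count = 1

1


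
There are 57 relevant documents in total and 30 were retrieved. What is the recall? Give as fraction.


Recall = retrieved_relevant / total_relevant
= 30 / 57
= 30 / (30 + 27)
= 10/19

10/19


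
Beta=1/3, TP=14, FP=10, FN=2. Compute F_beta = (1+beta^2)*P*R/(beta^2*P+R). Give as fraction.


P = TP/(TP+FP) = 14/24 = 7/12
R = TP/(TP+FN) = 14/16 = 7/8
beta^2 = 1/3^2 = 1/9
(1 + beta^2) = 10/9
Numerator = (1+beta^2)*P*R = 245/432
Denominator = beta^2*P + R = 7/108 + 7/8 = 203/216
F_beta = 35/58

35/58


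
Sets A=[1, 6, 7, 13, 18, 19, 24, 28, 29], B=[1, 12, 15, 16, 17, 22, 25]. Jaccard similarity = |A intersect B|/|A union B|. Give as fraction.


A intersect B = [1]
|A intersect B| = 1
A union B = [1, 6, 7, 12, 13, 15, 16, 17, 18, 19, 22, 24, 25, 28, 29]
|A union B| = 15
Jaccard = 1/15 = 1/15

1/15


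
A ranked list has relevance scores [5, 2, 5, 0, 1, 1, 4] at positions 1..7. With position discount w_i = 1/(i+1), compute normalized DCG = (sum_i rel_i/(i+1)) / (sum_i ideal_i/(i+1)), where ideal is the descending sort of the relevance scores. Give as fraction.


Position discount weights w_i = 1/(i+1) for i=1..7:
Weights = [1/2, 1/3, 1/4, 1/5, 1/6, 1/7, 1/8]
Actual relevance: [5, 2, 5, 0, 1, 1, 4]
DCG = 5/2 + 2/3 + 5/4 + 0/5 + 1/6 + 1/7 + 4/8 = 439/84
Ideal relevance (sorted desc): [5, 5, 4, 2, 1, 1, 0]
Ideal DCG = 5/2 + 5/3 + 4/4 + 2/5 + 1/6 + 1/7 + 0/8 = 617/105
nDCG = DCG / ideal_DCG = 439/84 / 617/105 = 2195/2468

2195/2468


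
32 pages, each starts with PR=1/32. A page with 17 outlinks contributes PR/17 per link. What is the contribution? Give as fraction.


Initial PR = 1/32 = 1/32
Outlinks = 17
Contribution per link = PR / outlinks
= 1/32 / 17
= 1/544

1/544


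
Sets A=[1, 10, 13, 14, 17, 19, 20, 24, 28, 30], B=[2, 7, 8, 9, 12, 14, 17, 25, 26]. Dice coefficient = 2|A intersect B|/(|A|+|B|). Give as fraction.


A intersect B = [14, 17]
|A intersect B| = 2
|A| = 10, |B| = 9
Dice = 2*2 / (10+9)
= 4 / 19 = 4/19

4/19


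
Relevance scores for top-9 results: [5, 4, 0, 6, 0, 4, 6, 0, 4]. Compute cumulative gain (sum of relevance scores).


Cumulative Gain = sum of relevance scores
Position 1: rel=5, running sum=5
Position 2: rel=4, running sum=9
Position 3: rel=0, running sum=9
Position 4: rel=6, running sum=15
Position 5: rel=0, running sum=15
Position 6: rel=4, running sum=19
Position 7: rel=6, running sum=25
Position 8: rel=0, running sum=25
Position 9: rel=4, running sum=29
CG = 29

29


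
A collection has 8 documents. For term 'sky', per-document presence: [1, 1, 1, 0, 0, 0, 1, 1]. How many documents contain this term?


Checking each document for 'sky':
Doc 1: present
Doc 2: present
Doc 3: present
Doc 4: absent
Doc 5: absent
Doc 6: absent
Doc 7: present
Doc 8: present
df = sum of presences = 1 + 1 + 1 + 0 + 0 + 0 + 1 + 1 = 5

5


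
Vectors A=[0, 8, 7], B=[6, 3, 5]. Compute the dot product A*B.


Dot product = sum of element-wise products
A[0]*B[0] = 0*6 = 0
A[1]*B[1] = 8*3 = 24
A[2]*B[2] = 7*5 = 35
Sum = 0 + 24 + 35 = 59

59


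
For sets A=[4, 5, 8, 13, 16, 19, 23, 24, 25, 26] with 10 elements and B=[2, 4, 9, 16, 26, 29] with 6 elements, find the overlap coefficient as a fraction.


A intersect B = [4, 16, 26]
|A intersect B| = 3
min(|A|, |B|) = min(10, 6) = 6
Overlap = 3 / 6 = 1/2

1/2


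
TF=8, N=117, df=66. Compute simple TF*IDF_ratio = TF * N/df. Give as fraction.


TF * (N/df)
= 8 * (117/66)
= 8 * 39/22
= 156/11

156/11


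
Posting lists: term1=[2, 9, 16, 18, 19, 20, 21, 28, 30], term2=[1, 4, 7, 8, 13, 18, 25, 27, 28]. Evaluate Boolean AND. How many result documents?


Boolean AND: find intersection of posting lists
term1 docs: [2, 9, 16, 18, 19, 20, 21, 28, 30]
term2 docs: [1, 4, 7, 8, 13, 18, 25, 27, 28]
Intersection: [18, 28]
|intersection| = 2

2


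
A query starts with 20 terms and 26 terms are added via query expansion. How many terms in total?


Original terms: 20
Expansion terms: 26
Total = 20 + 26 = 46

46


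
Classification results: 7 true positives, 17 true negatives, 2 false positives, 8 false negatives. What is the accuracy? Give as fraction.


Accuracy = (TP + TN) / (TP + TN + FP + FN)
TP + TN = 7 + 17 = 24
Total = 7 + 17 + 2 + 8 = 34
Accuracy = 24 / 34 = 12/17

12/17


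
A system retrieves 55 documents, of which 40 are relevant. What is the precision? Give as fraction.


Precision = relevant_retrieved / total_retrieved
= 40 / 55
= 40 / (40 + 15)
= 8/11

8/11


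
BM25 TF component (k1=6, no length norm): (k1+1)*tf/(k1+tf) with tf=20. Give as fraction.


BM25 TF component = (k1+1)*tf / (k1+tf)
k1 = 6, tf = 20
Numerator = (6+1)*20 = 140
Denominator = 6 + 20 = 26
= 140/26 = 70/13

70/13


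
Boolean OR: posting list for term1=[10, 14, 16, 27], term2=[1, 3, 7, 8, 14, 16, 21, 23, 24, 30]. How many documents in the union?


Boolean OR: find union of posting lists
term1 docs: [10, 14, 16, 27]
term2 docs: [1, 3, 7, 8, 14, 16, 21, 23, 24, 30]
Union: [1, 3, 7, 8, 10, 14, 16, 21, 23, 24, 27, 30]
|union| = 12

12


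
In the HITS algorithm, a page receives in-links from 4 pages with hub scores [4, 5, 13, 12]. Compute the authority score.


Authority = sum of hub scores of in-linkers
In-link 1: hub score = 4
In-link 2: hub score = 5
In-link 3: hub score = 13
In-link 4: hub score = 12
Authority = 4 + 5 + 13 + 12 = 34

34


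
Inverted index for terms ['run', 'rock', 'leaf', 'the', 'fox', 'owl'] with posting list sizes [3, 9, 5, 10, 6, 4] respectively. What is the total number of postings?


Summing posting list sizes:
'run': 3 postings
'rock': 9 postings
'leaf': 5 postings
'the': 10 postings
'fox': 6 postings
'owl': 4 postings
Total = 3 + 9 + 5 + 10 + 6 + 4 = 37

37


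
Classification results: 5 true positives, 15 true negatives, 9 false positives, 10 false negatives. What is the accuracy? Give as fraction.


Accuracy = (TP + TN) / (TP + TN + FP + FN)
TP + TN = 5 + 15 = 20
Total = 5 + 15 + 9 + 10 = 39
Accuracy = 20 / 39 = 20/39

20/39


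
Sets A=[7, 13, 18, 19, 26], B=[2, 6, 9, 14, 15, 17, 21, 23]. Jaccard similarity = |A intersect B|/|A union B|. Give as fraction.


A intersect B = []
|A intersect B| = 0
A union B = [2, 6, 7, 9, 13, 14, 15, 17, 18, 19, 21, 23, 26]
|A union B| = 13
Jaccard = 0/13 = 0

0


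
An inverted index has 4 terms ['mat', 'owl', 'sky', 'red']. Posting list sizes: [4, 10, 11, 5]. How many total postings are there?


Summing posting list sizes:
'mat': 4 postings
'owl': 10 postings
'sky': 11 postings
'red': 5 postings
Total = 4 + 10 + 11 + 5 = 30

30


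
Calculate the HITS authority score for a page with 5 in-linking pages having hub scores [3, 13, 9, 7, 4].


Authority = sum of hub scores of in-linkers
In-link 1: hub score = 3
In-link 2: hub score = 13
In-link 3: hub score = 9
In-link 4: hub score = 7
In-link 5: hub score = 4
Authority = 3 + 13 + 9 + 7 + 4 = 36

36


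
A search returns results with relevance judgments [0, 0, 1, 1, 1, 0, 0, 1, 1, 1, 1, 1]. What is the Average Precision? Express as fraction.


Computing P@k for each relevant position:
Position 1: not relevant
Position 2: not relevant
Position 3: relevant, P@3 = 1/3 = 1/3
Position 4: relevant, P@4 = 2/4 = 1/2
Position 5: relevant, P@5 = 3/5 = 3/5
Position 6: not relevant
Position 7: not relevant
Position 8: relevant, P@8 = 4/8 = 1/2
Position 9: relevant, P@9 = 5/9 = 5/9
Position 10: relevant, P@10 = 6/10 = 3/5
Position 11: relevant, P@11 = 7/11 = 7/11
Position 12: relevant, P@12 = 8/12 = 2/3
Sum of P@k = 1/3 + 1/2 + 3/5 + 1/2 + 5/9 + 3/5 + 7/11 + 2/3 = 2174/495
AP = 2174/495 / 8 = 1087/1980

1087/1980


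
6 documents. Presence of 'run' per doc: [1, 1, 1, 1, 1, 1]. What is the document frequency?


Checking each document for 'run':
Doc 1: present
Doc 2: present
Doc 3: present
Doc 4: present
Doc 5: present
Doc 6: present
df = sum of presences = 1 + 1 + 1 + 1 + 1 + 1 = 6

6


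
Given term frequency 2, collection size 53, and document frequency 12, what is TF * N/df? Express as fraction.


TF * (N/df)
= 2 * (53/12)
= 2 * 53/12
= 53/6

53/6


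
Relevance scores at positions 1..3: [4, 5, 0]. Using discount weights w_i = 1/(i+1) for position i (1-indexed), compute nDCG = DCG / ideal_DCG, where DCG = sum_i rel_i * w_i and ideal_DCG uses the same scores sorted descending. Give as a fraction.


Position discount weights w_i = 1/(i+1) for i=1..3:
Weights = [1/2, 1/3, 1/4]
Actual relevance: [4, 5, 0]
DCG = 4/2 + 5/3 + 0/4 = 11/3
Ideal relevance (sorted desc): [5, 4, 0]
Ideal DCG = 5/2 + 4/3 + 0/4 = 23/6
nDCG = DCG / ideal_DCG = 11/3 / 23/6 = 22/23

22/23


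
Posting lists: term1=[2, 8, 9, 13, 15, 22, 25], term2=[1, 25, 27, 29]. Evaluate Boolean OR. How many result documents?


Boolean OR: find union of posting lists
term1 docs: [2, 8, 9, 13, 15, 22, 25]
term2 docs: [1, 25, 27, 29]
Union: [1, 2, 8, 9, 13, 15, 22, 25, 27, 29]
|union| = 10

10


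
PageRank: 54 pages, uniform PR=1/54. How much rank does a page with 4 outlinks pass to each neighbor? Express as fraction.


Initial PR = 1/54 = 1/54
Outlinks = 4
Contribution per link = PR / outlinks
= 1/54 / 4
= 1/216

1/216


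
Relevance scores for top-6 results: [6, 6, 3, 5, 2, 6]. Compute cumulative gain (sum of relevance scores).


Cumulative Gain = sum of relevance scores
Position 1: rel=6, running sum=6
Position 2: rel=6, running sum=12
Position 3: rel=3, running sum=15
Position 4: rel=5, running sum=20
Position 5: rel=2, running sum=22
Position 6: rel=6, running sum=28
CG = 28

28


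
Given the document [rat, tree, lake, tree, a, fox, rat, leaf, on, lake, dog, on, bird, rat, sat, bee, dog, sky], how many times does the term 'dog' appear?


Document has 18 words
Scanning for 'dog':
Found at positions: [10, 16]
Count = 2

2


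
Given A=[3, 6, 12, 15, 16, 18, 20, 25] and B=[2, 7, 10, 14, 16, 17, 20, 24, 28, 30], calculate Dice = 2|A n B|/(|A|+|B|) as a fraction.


A intersect B = [16, 20]
|A intersect B| = 2
|A| = 8, |B| = 10
Dice = 2*2 / (8+10)
= 4 / 18 = 2/9

2/9


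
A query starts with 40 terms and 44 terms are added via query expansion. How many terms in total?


Original terms: 40
Expansion terms: 44
Total = 40 + 44 = 84

84


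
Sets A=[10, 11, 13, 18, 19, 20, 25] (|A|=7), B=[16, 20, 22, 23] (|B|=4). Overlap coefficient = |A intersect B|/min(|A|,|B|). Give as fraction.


A intersect B = [20]
|A intersect B| = 1
min(|A|, |B|) = min(7, 4) = 4
Overlap = 1 / 4 = 1/4

1/4


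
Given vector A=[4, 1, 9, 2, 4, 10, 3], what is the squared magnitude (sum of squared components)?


|A|^2 = sum of squared components
A[0]^2 = 4^2 = 16
A[1]^2 = 1^2 = 1
A[2]^2 = 9^2 = 81
A[3]^2 = 2^2 = 4
A[4]^2 = 4^2 = 16
A[5]^2 = 10^2 = 100
A[6]^2 = 3^2 = 9
Sum = 16 + 1 + 81 + 4 + 16 + 100 + 9 = 227

227


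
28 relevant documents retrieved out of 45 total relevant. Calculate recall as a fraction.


Recall = retrieved_relevant / total_relevant
= 28 / 45
= 28 / (28 + 17)
= 28/45

28/45


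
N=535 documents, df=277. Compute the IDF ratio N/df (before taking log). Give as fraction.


IDF ratio = N / df
= 535 / 277
= 535/277

535/277


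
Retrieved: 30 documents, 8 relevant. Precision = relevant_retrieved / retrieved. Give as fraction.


Precision = relevant_retrieved / total_retrieved
= 8 / 30
= 8 / (8 + 22)
= 4/15

4/15


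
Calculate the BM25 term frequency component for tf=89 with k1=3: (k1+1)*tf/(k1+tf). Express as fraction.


BM25 TF component = (k1+1)*tf / (k1+tf)
k1 = 3, tf = 89
Numerator = (3+1)*89 = 356
Denominator = 3 + 89 = 92
= 356/92 = 89/23

89/23


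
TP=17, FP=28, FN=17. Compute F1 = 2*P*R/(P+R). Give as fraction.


F1 = 2 * P * R / (P + R)
P = TP/(TP+FP) = 17/45 = 17/45
R = TP/(TP+FN) = 17/34 = 1/2
2 * P * R = 2 * 17/45 * 1/2 = 17/45
P + R = 17/45 + 1/2 = 79/90
F1 = 17/45 / 79/90 = 34/79

34/79


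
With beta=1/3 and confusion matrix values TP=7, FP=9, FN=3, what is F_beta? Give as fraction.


P = TP/(TP+FP) = 7/16 = 7/16
R = TP/(TP+FN) = 7/10 = 7/10
beta^2 = 1/3^2 = 1/9
(1 + beta^2) = 10/9
Numerator = (1+beta^2)*P*R = 49/144
Denominator = beta^2*P + R = 7/144 + 7/10 = 539/720
F_beta = 5/11

5/11


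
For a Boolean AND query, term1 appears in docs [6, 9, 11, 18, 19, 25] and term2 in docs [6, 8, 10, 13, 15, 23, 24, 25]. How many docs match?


Boolean AND: find intersection of posting lists
term1 docs: [6, 9, 11, 18, 19, 25]
term2 docs: [6, 8, 10, 13, 15, 23, 24, 25]
Intersection: [6, 25]
|intersection| = 2

2


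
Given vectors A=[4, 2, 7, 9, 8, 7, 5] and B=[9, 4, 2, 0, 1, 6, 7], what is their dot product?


Dot product = sum of element-wise products
A[0]*B[0] = 4*9 = 36
A[1]*B[1] = 2*4 = 8
A[2]*B[2] = 7*2 = 14
A[3]*B[3] = 9*0 = 0
A[4]*B[4] = 8*1 = 8
A[5]*B[5] = 7*6 = 42
A[6]*B[6] = 5*7 = 35
Sum = 36 + 8 + 14 + 0 + 8 + 42 + 35 = 143

143


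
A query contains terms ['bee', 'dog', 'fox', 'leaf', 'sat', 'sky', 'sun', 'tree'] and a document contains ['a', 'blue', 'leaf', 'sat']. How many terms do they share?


Query terms: ['bee', 'dog', 'fox', 'leaf', 'sat', 'sky', 'sun', 'tree']
Document terms: ['a', 'blue', 'leaf', 'sat']
Common terms: ['leaf', 'sat']
Overlap count = 2

2


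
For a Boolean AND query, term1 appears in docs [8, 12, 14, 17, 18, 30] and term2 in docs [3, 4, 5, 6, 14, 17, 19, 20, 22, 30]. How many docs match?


Boolean AND: find intersection of posting lists
term1 docs: [8, 12, 14, 17, 18, 30]
term2 docs: [3, 4, 5, 6, 14, 17, 19, 20, 22, 30]
Intersection: [14, 17, 30]
|intersection| = 3

3


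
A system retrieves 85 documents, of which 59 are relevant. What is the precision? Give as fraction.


Precision = relevant_retrieved / total_retrieved
= 59 / 85
= 59 / (59 + 26)
= 59/85

59/85


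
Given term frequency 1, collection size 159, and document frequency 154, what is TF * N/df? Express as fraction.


TF * (N/df)
= 1 * (159/154)
= 1 * 159/154
= 159/154

159/154


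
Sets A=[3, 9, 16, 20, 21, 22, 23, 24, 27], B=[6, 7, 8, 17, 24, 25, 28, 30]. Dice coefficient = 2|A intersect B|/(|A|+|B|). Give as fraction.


A intersect B = [24]
|A intersect B| = 1
|A| = 9, |B| = 8
Dice = 2*1 / (9+8)
= 2 / 17 = 2/17

2/17


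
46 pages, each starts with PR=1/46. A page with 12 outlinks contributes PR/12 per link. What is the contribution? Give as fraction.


Initial PR = 1/46 = 1/46
Outlinks = 12
Contribution per link = PR / outlinks
= 1/46 / 12
= 1/552

1/552


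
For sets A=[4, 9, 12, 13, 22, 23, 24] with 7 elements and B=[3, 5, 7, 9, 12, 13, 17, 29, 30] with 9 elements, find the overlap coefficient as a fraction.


A intersect B = [9, 12, 13]
|A intersect B| = 3
min(|A|, |B|) = min(7, 9) = 7
Overlap = 3 / 7 = 3/7

3/7


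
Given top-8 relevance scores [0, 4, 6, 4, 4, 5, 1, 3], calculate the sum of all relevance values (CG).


Cumulative Gain = sum of relevance scores
Position 1: rel=0, running sum=0
Position 2: rel=4, running sum=4
Position 3: rel=6, running sum=10
Position 4: rel=4, running sum=14
Position 5: rel=4, running sum=18
Position 6: rel=5, running sum=23
Position 7: rel=1, running sum=24
Position 8: rel=3, running sum=27
CG = 27

27


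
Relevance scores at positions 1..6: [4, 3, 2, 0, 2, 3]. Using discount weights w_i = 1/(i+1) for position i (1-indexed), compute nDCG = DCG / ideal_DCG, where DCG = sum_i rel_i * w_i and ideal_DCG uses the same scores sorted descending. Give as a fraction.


Position discount weights w_i = 1/(i+1) for i=1..6:
Weights = [1/2, 1/3, 1/4, 1/5, 1/6, 1/7]
Actual relevance: [4, 3, 2, 0, 2, 3]
DCG = 4/2 + 3/3 + 2/4 + 0/5 + 2/6 + 3/7 = 179/42
Ideal relevance (sorted desc): [4, 3, 3, 2, 2, 0]
Ideal DCG = 4/2 + 3/3 + 3/4 + 2/5 + 2/6 + 0/7 = 269/60
nDCG = DCG / ideal_DCG = 179/42 / 269/60 = 1790/1883

1790/1883


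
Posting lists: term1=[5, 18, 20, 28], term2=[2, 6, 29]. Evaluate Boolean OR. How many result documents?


Boolean OR: find union of posting lists
term1 docs: [5, 18, 20, 28]
term2 docs: [2, 6, 29]
Union: [2, 5, 6, 18, 20, 28, 29]
|union| = 7

7


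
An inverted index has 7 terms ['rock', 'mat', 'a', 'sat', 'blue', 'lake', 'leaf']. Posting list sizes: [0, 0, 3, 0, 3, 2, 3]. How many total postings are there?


Summing posting list sizes:
'rock': 0 postings
'mat': 0 postings
'a': 3 postings
'sat': 0 postings
'blue': 3 postings
'lake': 2 postings
'leaf': 3 postings
Total = 0 + 0 + 3 + 0 + 3 + 2 + 3 = 11

11


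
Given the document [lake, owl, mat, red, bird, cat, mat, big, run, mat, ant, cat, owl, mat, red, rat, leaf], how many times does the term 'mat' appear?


Document has 17 words
Scanning for 'mat':
Found at positions: [2, 6, 9, 13]
Count = 4

4


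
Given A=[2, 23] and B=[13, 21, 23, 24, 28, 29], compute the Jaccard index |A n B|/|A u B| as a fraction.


A intersect B = [23]
|A intersect B| = 1
A union B = [2, 13, 21, 23, 24, 28, 29]
|A union B| = 7
Jaccard = 1/7 = 1/7

1/7


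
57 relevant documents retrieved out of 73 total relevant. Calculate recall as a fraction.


Recall = retrieved_relevant / total_relevant
= 57 / 73
= 57 / (57 + 16)
= 57/73

57/73


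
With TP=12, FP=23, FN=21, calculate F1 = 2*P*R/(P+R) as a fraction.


F1 = 2 * P * R / (P + R)
P = TP/(TP+FP) = 12/35 = 12/35
R = TP/(TP+FN) = 12/33 = 4/11
2 * P * R = 2 * 12/35 * 4/11 = 96/385
P + R = 12/35 + 4/11 = 272/385
F1 = 96/385 / 272/385 = 6/17

6/17


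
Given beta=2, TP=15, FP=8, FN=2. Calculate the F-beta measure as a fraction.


P = TP/(TP+FP) = 15/23 = 15/23
R = TP/(TP+FN) = 15/17 = 15/17
beta^2 = 2^2 = 4
(1 + beta^2) = 5
Numerator = (1+beta^2)*P*R = 1125/391
Denominator = beta^2*P + R = 60/23 + 15/17 = 1365/391
F_beta = 75/91

75/91


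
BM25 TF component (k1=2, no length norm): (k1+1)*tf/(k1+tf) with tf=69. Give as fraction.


BM25 TF component = (k1+1)*tf / (k1+tf)
k1 = 2, tf = 69
Numerator = (2+1)*69 = 207
Denominator = 2 + 69 = 71
= 207/71 = 207/71

207/71


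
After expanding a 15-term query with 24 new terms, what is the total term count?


Original terms: 15
Expansion terms: 24
Total = 15 + 24 = 39

39


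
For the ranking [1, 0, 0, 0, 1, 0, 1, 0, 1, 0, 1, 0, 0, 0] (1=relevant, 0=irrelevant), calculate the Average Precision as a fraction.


Computing P@k for each relevant position:
Position 1: relevant, P@1 = 1/1 = 1
Position 2: not relevant
Position 3: not relevant
Position 4: not relevant
Position 5: relevant, P@5 = 2/5 = 2/5
Position 6: not relevant
Position 7: relevant, P@7 = 3/7 = 3/7
Position 8: not relevant
Position 9: relevant, P@9 = 4/9 = 4/9
Position 10: not relevant
Position 11: relevant, P@11 = 5/11 = 5/11
Position 12: not relevant
Position 13: not relevant
Position 14: not relevant
Sum of P@k = 1 + 2/5 + 3/7 + 4/9 + 5/11 = 9451/3465
AP = 9451/3465 / 5 = 9451/17325

9451/17325


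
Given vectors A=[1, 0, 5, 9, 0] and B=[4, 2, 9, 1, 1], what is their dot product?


Dot product = sum of element-wise products
A[0]*B[0] = 1*4 = 4
A[1]*B[1] = 0*2 = 0
A[2]*B[2] = 5*9 = 45
A[3]*B[3] = 9*1 = 9
A[4]*B[4] = 0*1 = 0
Sum = 4 + 0 + 45 + 9 + 0 = 58

58


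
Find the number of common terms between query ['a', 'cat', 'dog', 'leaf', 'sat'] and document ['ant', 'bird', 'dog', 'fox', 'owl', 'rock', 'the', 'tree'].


Query terms: ['a', 'cat', 'dog', 'leaf', 'sat']
Document terms: ['ant', 'bird', 'dog', 'fox', 'owl', 'rock', 'the', 'tree']
Common terms: ['dog']
Overlap count = 1

1


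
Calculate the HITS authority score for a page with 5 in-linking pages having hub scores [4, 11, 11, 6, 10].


Authority = sum of hub scores of in-linkers
In-link 1: hub score = 4
In-link 2: hub score = 11
In-link 3: hub score = 11
In-link 4: hub score = 6
In-link 5: hub score = 10
Authority = 4 + 11 + 11 + 6 + 10 = 42

42


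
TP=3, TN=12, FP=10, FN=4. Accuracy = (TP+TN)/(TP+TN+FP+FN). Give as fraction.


Accuracy = (TP + TN) / (TP + TN + FP + FN)
TP + TN = 3 + 12 = 15
Total = 3 + 12 + 10 + 4 = 29
Accuracy = 15 / 29 = 15/29

15/29


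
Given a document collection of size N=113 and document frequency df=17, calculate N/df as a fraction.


IDF ratio = N / df
= 113 / 17
= 113/17

113/17


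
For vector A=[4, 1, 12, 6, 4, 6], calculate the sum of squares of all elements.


|A|^2 = sum of squared components
A[0]^2 = 4^2 = 16
A[1]^2 = 1^2 = 1
A[2]^2 = 12^2 = 144
A[3]^2 = 6^2 = 36
A[4]^2 = 4^2 = 16
A[5]^2 = 6^2 = 36
Sum = 16 + 1 + 144 + 36 + 16 + 36 = 249

249


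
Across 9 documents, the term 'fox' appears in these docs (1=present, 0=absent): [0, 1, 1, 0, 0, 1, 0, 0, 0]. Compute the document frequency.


Checking each document for 'fox':
Doc 1: absent
Doc 2: present
Doc 3: present
Doc 4: absent
Doc 5: absent
Doc 6: present
Doc 7: absent
Doc 8: absent
Doc 9: absent
df = sum of presences = 0 + 1 + 1 + 0 + 0 + 1 + 0 + 0 + 0 = 3

3


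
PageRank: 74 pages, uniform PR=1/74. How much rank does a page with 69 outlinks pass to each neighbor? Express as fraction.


Initial PR = 1/74 = 1/74
Outlinks = 69
Contribution per link = PR / outlinks
= 1/74 / 69
= 1/5106

1/5106


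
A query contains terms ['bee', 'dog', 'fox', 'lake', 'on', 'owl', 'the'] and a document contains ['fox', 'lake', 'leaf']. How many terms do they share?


Query terms: ['bee', 'dog', 'fox', 'lake', 'on', 'owl', 'the']
Document terms: ['fox', 'lake', 'leaf']
Common terms: ['fox', 'lake']
Overlap count = 2

2


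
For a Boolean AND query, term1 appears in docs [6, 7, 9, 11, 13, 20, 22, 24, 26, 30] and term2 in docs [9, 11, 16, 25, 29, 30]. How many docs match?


Boolean AND: find intersection of posting lists
term1 docs: [6, 7, 9, 11, 13, 20, 22, 24, 26, 30]
term2 docs: [9, 11, 16, 25, 29, 30]
Intersection: [9, 11, 30]
|intersection| = 3

3


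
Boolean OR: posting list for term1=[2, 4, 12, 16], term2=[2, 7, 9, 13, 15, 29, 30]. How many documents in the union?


Boolean OR: find union of posting lists
term1 docs: [2, 4, 12, 16]
term2 docs: [2, 7, 9, 13, 15, 29, 30]
Union: [2, 4, 7, 9, 12, 13, 15, 16, 29, 30]
|union| = 10

10


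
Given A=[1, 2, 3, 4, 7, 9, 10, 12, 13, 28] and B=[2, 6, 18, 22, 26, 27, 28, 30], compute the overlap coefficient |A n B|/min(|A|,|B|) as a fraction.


A intersect B = [2, 28]
|A intersect B| = 2
min(|A|, |B|) = min(10, 8) = 8
Overlap = 2 / 8 = 1/4

1/4


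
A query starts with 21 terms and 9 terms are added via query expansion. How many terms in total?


Original terms: 21
Expansion terms: 9
Total = 21 + 9 = 30

30


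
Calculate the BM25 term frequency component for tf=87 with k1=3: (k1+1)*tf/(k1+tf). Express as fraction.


BM25 TF component = (k1+1)*tf / (k1+tf)
k1 = 3, tf = 87
Numerator = (3+1)*87 = 348
Denominator = 3 + 87 = 90
= 348/90 = 58/15

58/15


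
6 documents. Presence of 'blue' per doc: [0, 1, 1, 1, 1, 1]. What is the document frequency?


Checking each document for 'blue':
Doc 1: absent
Doc 2: present
Doc 3: present
Doc 4: present
Doc 5: present
Doc 6: present
df = sum of presences = 0 + 1 + 1 + 1 + 1 + 1 = 5

5


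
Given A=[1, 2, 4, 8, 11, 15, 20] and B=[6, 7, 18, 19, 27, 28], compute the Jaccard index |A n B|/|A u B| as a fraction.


A intersect B = []
|A intersect B| = 0
A union B = [1, 2, 4, 6, 7, 8, 11, 15, 18, 19, 20, 27, 28]
|A union B| = 13
Jaccard = 0/13 = 0

0


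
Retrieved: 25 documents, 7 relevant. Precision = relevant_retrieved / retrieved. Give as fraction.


Precision = relevant_retrieved / total_retrieved
= 7 / 25
= 7 / (7 + 18)
= 7/25

7/25


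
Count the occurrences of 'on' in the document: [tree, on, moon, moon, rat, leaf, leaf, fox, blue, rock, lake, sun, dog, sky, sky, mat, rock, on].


Document has 18 words
Scanning for 'on':
Found at positions: [1, 17]
Count = 2

2


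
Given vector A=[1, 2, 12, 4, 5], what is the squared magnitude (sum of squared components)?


|A|^2 = sum of squared components
A[0]^2 = 1^2 = 1
A[1]^2 = 2^2 = 4
A[2]^2 = 12^2 = 144
A[3]^2 = 4^2 = 16
A[4]^2 = 5^2 = 25
Sum = 1 + 4 + 144 + 16 + 25 = 190

190


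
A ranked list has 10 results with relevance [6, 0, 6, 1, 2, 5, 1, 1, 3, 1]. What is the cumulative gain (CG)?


Cumulative Gain = sum of relevance scores
Position 1: rel=6, running sum=6
Position 2: rel=0, running sum=6
Position 3: rel=6, running sum=12
Position 4: rel=1, running sum=13
Position 5: rel=2, running sum=15
Position 6: rel=5, running sum=20
Position 7: rel=1, running sum=21
Position 8: rel=1, running sum=22
Position 9: rel=3, running sum=25
Position 10: rel=1, running sum=26
CG = 26

26


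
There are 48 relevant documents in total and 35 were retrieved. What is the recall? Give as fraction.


Recall = retrieved_relevant / total_relevant
= 35 / 48
= 35 / (35 + 13)
= 35/48

35/48


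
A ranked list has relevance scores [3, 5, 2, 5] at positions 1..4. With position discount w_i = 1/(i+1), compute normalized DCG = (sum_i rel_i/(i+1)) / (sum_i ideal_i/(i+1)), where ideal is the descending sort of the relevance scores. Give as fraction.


Position discount weights w_i = 1/(i+1) for i=1..4:
Weights = [1/2, 1/3, 1/4, 1/5]
Actual relevance: [3, 5, 2, 5]
DCG = 3/2 + 5/3 + 2/4 + 5/5 = 14/3
Ideal relevance (sorted desc): [5, 5, 3, 2]
Ideal DCG = 5/2 + 5/3 + 3/4 + 2/5 = 319/60
nDCG = DCG / ideal_DCG = 14/3 / 319/60 = 280/319

280/319


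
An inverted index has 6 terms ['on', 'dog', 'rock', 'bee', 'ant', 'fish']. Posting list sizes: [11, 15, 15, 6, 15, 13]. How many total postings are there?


Summing posting list sizes:
'on': 11 postings
'dog': 15 postings
'rock': 15 postings
'bee': 6 postings
'ant': 15 postings
'fish': 13 postings
Total = 11 + 15 + 15 + 6 + 15 + 13 = 75

75


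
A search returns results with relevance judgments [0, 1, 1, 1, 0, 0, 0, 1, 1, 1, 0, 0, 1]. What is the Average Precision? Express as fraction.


Computing P@k for each relevant position:
Position 1: not relevant
Position 2: relevant, P@2 = 1/2 = 1/2
Position 3: relevant, P@3 = 2/3 = 2/3
Position 4: relevant, P@4 = 3/4 = 3/4
Position 5: not relevant
Position 6: not relevant
Position 7: not relevant
Position 8: relevant, P@8 = 4/8 = 1/2
Position 9: relevant, P@9 = 5/9 = 5/9
Position 10: relevant, P@10 = 6/10 = 3/5
Position 11: not relevant
Position 12: not relevant
Position 13: relevant, P@13 = 7/13 = 7/13
Sum of P@k = 1/2 + 2/3 + 3/4 + 1/2 + 5/9 + 3/5 + 7/13 = 9619/2340
AP = 9619/2340 / 7 = 9619/16380

9619/16380


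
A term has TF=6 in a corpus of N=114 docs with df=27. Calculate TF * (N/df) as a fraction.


TF * (N/df)
= 6 * (114/27)
= 6 * 38/9
= 76/3

76/3


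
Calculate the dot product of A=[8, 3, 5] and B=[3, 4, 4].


Dot product = sum of element-wise products
A[0]*B[0] = 8*3 = 24
A[1]*B[1] = 3*4 = 12
A[2]*B[2] = 5*4 = 20
Sum = 24 + 12 + 20 = 56

56


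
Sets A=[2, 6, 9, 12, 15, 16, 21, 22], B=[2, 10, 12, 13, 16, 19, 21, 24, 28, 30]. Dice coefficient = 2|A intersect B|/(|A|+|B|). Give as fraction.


A intersect B = [2, 12, 16, 21]
|A intersect B| = 4
|A| = 8, |B| = 10
Dice = 2*4 / (8+10)
= 8 / 18 = 4/9

4/9


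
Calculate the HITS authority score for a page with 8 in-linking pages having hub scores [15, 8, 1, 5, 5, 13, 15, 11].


Authority = sum of hub scores of in-linkers
In-link 1: hub score = 15
In-link 2: hub score = 8
In-link 3: hub score = 1
In-link 4: hub score = 5
In-link 5: hub score = 5
In-link 6: hub score = 13
In-link 7: hub score = 15
In-link 8: hub score = 11
Authority = 15 + 8 + 1 + 5 + 5 + 13 + 15 + 11 = 73

73


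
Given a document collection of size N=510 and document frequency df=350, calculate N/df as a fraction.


IDF ratio = N / df
= 510 / 350
= 51/35

51/35


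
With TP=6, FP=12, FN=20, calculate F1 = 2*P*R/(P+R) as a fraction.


F1 = 2 * P * R / (P + R)
P = TP/(TP+FP) = 6/18 = 1/3
R = TP/(TP+FN) = 6/26 = 3/13
2 * P * R = 2 * 1/3 * 3/13 = 2/13
P + R = 1/3 + 3/13 = 22/39
F1 = 2/13 / 22/39 = 3/11

3/11


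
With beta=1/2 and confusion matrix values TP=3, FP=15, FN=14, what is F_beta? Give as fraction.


P = TP/(TP+FP) = 3/18 = 1/6
R = TP/(TP+FN) = 3/17 = 3/17
beta^2 = 1/2^2 = 1/4
(1 + beta^2) = 5/4
Numerator = (1+beta^2)*P*R = 5/136
Denominator = beta^2*P + R = 1/24 + 3/17 = 89/408
F_beta = 15/89

15/89


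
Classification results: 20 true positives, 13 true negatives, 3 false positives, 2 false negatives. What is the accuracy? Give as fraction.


Accuracy = (TP + TN) / (TP + TN + FP + FN)
TP + TN = 20 + 13 = 33
Total = 20 + 13 + 3 + 2 = 38
Accuracy = 33 / 38 = 33/38

33/38


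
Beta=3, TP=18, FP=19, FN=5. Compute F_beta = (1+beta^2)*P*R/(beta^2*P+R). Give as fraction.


P = TP/(TP+FP) = 18/37 = 18/37
R = TP/(TP+FN) = 18/23 = 18/23
beta^2 = 3^2 = 9
(1 + beta^2) = 10
Numerator = (1+beta^2)*P*R = 3240/851
Denominator = beta^2*P + R = 162/37 + 18/23 = 4392/851
F_beta = 45/61

45/61


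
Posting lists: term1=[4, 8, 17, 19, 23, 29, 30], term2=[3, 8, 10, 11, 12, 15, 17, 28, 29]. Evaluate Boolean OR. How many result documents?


Boolean OR: find union of posting lists
term1 docs: [4, 8, 17, 19, 23, 29, 30]
term2 docs: [3, 8, 10, 11, 12, 15, 17, 28, 29]
Union: [3, 4, 8, 10, 11, 12, 15, 17, 19, 23, 28, 29, 30]
|union| = 13

13


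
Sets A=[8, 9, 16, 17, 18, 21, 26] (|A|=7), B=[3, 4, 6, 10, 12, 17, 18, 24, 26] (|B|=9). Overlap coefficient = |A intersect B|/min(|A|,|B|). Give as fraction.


A intersect B = [17, 18, 26]
|A intersect B| = 3
min(|A|, |B|) = min(7, 9) = 7
Overlap = 3 / 7 = 3/7

3/7


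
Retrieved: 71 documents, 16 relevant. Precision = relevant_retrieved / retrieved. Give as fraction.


Precision = relevant_retrieved / total_retrieved
= 16 / 71
= 16 / (16 + 55)
= 16/71

16/71


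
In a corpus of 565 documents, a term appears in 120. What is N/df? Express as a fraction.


IDF ratio = N / df
= 565 / 120
= 113/24

113/24


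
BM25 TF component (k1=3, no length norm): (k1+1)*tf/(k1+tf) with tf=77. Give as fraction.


BM25 TF component = (k1+1)*tf / (k1+tf)
k1 = 3, tf = 77
Numerator = (3+1)*77 = 308
Denominator = 3 + 77 = 80
= 308/80 = 77/20

77/20


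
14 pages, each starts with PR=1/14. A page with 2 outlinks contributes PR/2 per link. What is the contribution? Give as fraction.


Initial PR = 1/14 = 1/14
Outlinks = 2
Contribution per link = PR / outlinks
= 1/14 / 2
= 1/28

1/28


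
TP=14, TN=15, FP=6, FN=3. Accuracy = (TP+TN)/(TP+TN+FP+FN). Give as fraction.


Accuracy = (TP + TN) / (TP + TN + FP + FN)
TP + TN = 14 + 15 = 29
Total = 14 + 15 + 6 + 3 = 38
Accuracy = 29 / 38 = 29/38

29/38


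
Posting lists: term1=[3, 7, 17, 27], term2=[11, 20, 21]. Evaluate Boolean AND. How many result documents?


Boolean AND: find intersection of posting lists
term1 docs: [3, 7, 17, 27]
term2 docs: [11, 20, 21]
Intersection: []
|intersection| = 0

0


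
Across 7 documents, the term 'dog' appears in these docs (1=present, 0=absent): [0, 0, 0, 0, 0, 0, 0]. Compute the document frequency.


Checking each document for 'dog':
Doc 1: absent
Doc 2: absent
Doc 3: absent
Doc 4: absent
Doc 5: absent
Doc 6: absent
Doc 7: absent
df = sum of presences = 0 + 0 + 0 + 0 + 0 + 0 + 0 = 0

0


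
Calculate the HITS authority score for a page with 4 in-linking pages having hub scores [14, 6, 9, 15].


Authority = sum of hub scores of in-linkers
In-link 1: hub score = 14
In-link 2: hub score = 6
In-link 3: hub score = 9
In-link 4: hub score = 15
Authority = 14 + 6 + 9 + 15 = 44

44


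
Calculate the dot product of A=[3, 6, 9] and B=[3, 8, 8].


Dot product = sum of element-wise products
A[0]*B[0] = 3*3 = 9
A[1]*B[1] = 6*8 = 48
A[2]*B[2] = 9*8 = 72
Sum = 9 + 48 + 72 = 129

129


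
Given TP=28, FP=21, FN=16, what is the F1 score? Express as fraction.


F1 = 2 * P * R / (P + R)
P = TP/(TP+FP) = 28/49 = 4/7
R = TP/(TP+FN) = 28/44 = 7/11
2 * P * R = 2 * 4/7 * 7/11 = 8/11
P + R = 4/7 + 7/11 = 93/77
F1 = 8/11 / 93/77 = 56/93

56/93


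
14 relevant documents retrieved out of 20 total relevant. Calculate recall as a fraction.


Recall = retrieved_relevant / total_relevant
= 14 / 20
= 14 / (14 + 6)
= 7/10

7/10


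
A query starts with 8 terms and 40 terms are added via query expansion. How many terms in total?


Original terms: 8
Expansion terms: 40
Total = 8 + 40 = 48

48


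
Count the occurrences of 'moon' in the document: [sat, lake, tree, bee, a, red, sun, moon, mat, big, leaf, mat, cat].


Document has 13 words
Scanning for 'moon':
Found at positions: [7]
Count = 1

1


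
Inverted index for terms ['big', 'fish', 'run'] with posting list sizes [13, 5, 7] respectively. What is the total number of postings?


Summing posting list sizes:
'big': 13 postings
'fish': 5 postings
'run': 7 postings
Total = 13 + 5 + 7 = 25

25


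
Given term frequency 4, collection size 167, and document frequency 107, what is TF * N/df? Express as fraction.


TF * (N/df)
= 4 * (167/107)
= 4 * 167/107
= 668/107

668/107


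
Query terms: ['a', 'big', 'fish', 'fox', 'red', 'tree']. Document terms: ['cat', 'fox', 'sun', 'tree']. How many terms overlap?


Query terms: ['a', 'big', 'fish', 'fox', 'red', 'tree']
Document terms: ['cat', 'fox', 'sun', 'tree']
Common terms: ['fox', 'tree']
Overlap count = 2

2


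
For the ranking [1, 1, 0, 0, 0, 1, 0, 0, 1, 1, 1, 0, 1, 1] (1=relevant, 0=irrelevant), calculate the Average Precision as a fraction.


Computing P@k for each relevant position:
Position 1: relevant, P@1 = 1/1 = 1
Position 2: relevant, P@2 = 2/2 = 1
Position 3: not relevant
Position 4: not relevant
Position 5: not relevant
Position 6: relevant, P@6 = 3/6 = 1/2
Position 7: not relevant
Position 8: not relevant
Position 9: relevant, P@9 = 4/9 = 4/9
Position 10: relevant, P@10 = 5/10 = 1/2
Position 11: relevant, P@11 = 6/11 = 6/11
Position 12: not relevant
Position 13: relevant, P@13 = 7/13 = 7/13
Position 14: relevant, P@14 = 8/14 = 4/7
Sum of P@k = 1 + 1 + 1/2 + 4/9 + 1/2 + 6/11 + 7/13 + 4/7 = 45944/9009
AP = 45944/9009 / 8 = 5743/9009

5743/9009


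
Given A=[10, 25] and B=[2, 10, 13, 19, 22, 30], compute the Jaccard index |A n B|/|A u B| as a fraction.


A intersect B = [10]
|A intersect B| = 1
A union B = [2, 10, 13, 19, 22, 25, 30]
|A union B| = 7
Jaccard = 1/7 = 1/7

1/7


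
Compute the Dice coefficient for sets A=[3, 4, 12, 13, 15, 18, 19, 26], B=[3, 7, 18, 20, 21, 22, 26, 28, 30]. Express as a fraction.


A intersect B = [3, 18, 26]
|A intersect B| = 3
|A| = 8, |B| = 9
Dice = 2*3 / (8+9)
= 6 / 17 = 6/17

6/17


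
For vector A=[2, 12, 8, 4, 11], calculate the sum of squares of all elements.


|A|^2 = sum of squared components
A[0]^2 = 2^2 = 4
A[1]^2 = 12^2 = 144
A[2]^2 = 8^2 = 64
A[3]^2 = 4^2 = 16
A[4]^2 = 11^2 = 121
Sum = 4 + 144 + 64 + 16 + 121 = 349

349


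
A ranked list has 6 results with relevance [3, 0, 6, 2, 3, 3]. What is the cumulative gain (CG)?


Cumulative Gain = sum of relevance scores
Position 1: rel=3, running sum=3
Position 2: rel=0, running sum=3
Position 3: rel=6, running sum=9
Position 4: rel=2, running sum=11
Position 5: rel=3, running sum=14
Position 6: rel=3, running sum=17
CG = 17

17


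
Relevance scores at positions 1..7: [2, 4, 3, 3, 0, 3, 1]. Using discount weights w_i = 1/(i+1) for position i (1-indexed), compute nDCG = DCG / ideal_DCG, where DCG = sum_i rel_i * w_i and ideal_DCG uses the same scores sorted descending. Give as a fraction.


Position discount weights w_i = 1/(i+1) for i=1..7:
Weights = [1/2, 1/3, 1/4, 1/5, 1/6, 1/7, 1/8]
Actual relevance: [2, 4, 3, 3, 0, 3, 1]
DCG = 2/2 + 4/3 + 3/4 + 3/5 + 0/6 + 3/7 + 1/8 = 3559/840
Ideal relevance (sorted desc): [4, 3, 3, 3, 2, 1, 0]
Ideal DCG = 4/2 + 3/3 + 3/4 + 3/5 + 2/6 + 1/7 + 0/8 = 2027/420
nDCG = DCG / ideal_DCG = 3559/840 / 2027/420 = 3559/4054

3559/4054


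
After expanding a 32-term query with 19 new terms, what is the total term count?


Original terms: 32
Expansion terms: 19
Total = 32 + 19 = 51

51


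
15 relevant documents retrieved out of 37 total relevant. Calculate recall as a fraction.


Recall = retrieved_relevant / total_relevant
= 15 / 37
= 15 / (15 + 22)
= 15/37

15/37


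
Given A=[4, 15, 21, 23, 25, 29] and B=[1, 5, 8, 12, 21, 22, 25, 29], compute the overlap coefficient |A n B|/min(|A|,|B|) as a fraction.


A intersect B = [21, 25, 29]
|A intersect B| = 3
min(|A|, |B|) = min(6, 8) = 6
Overlap = 3 / 6 = 1/2

1/2
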